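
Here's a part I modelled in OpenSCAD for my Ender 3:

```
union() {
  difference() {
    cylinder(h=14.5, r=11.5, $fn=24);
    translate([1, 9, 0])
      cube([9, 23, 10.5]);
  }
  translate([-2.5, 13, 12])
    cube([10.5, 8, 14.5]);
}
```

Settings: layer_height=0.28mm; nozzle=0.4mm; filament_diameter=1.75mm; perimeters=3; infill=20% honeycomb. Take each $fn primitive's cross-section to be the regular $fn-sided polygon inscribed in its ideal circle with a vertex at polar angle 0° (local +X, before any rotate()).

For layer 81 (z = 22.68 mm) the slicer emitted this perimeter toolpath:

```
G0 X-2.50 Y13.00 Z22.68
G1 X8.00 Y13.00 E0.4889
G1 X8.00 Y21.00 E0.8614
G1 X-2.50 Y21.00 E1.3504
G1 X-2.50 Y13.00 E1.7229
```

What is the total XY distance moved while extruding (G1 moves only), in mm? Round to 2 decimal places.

Sum the Euclidean lengths of each G1 segment: total = 37.00 mm.

37.00 mm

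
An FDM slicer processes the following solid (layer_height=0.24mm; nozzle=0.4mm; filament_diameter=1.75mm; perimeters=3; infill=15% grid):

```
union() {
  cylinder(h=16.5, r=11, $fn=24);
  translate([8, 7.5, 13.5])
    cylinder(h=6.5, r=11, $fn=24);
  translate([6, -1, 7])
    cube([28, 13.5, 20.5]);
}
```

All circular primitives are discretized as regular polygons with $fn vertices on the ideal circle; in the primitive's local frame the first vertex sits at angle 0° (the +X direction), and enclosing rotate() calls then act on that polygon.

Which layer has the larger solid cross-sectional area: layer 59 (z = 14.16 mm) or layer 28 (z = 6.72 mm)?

Layer 59 (z = 14.16): the r=11 cylinder gives a regular 24-gon of circumradius 11 (constant along its height) (area = (24/2)·11.000²·sin(360°/24) = 375.81 mm²); the r=11 cylinder at (8, 7.5) gives a regular 24-gon of circumradius 11 (constant along its height) (area = (24/2)·11.000²·sin(360°/24) = 375.81 mm²); the 28×13.5 cube at (6, -1) contributes its full rectangle (area 378.00 mm²); Taking the union: the regions partially overlap — summed areas 1129.61 mm² minus the doubly-counted overlap 308.60 mm² gives 821.01 mm² — area = 821.01 mm². So its area = 821.01 mm². Layer 28 (z = 6.72): the r=11 cylinder contributes a regular 24-gon of circumradius 11 (area = (24/2)·11.000²·sin(360°/24) = 375.81 mm²); the cylinder at (8, 7.5) is not intersected at this z (z outside [13.5, 20]); the cube at (6, -1) does not reach this height (z outside [7, 27.5]); Taking the union: only the r=11 cylinder is present, so the union is just that shape — area = 375.81 mm². So its area = 375.81 mm². Layer 59 is larger (821.01 vs 375.81 mm²).

layer 59 (z = 14.16 mm)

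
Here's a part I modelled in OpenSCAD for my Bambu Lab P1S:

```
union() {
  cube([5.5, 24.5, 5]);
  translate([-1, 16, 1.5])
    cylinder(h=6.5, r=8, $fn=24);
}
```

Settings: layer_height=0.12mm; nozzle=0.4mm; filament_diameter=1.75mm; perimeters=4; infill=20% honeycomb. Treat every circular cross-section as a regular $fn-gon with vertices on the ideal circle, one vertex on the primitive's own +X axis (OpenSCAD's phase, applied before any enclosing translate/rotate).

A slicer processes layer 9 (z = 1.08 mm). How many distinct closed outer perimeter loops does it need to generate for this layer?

At z = 1.08 mm: the 5.5×24.5 cube contributes its full rectangle; the cylinder at (-1, 16) is not intersected at this z (z outside [1.5, 8]); Merging all regions: only the 5.5×24.5 cube is present, so the union is just that shape — 1 connected region. The result has 1 disconnected region.

1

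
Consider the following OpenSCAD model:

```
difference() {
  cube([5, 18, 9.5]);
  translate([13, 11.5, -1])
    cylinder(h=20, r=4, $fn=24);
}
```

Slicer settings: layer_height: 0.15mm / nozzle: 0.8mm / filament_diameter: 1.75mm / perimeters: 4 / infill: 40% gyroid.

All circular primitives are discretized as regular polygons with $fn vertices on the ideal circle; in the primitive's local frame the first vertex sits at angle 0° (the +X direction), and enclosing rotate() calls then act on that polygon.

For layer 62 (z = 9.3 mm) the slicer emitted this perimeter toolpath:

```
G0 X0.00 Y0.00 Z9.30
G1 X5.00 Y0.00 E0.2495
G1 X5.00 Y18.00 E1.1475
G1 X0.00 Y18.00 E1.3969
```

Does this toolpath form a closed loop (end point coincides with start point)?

no

Start point (G0): (0.00, 0.00). End point (last G1): the path does not return to the start — open.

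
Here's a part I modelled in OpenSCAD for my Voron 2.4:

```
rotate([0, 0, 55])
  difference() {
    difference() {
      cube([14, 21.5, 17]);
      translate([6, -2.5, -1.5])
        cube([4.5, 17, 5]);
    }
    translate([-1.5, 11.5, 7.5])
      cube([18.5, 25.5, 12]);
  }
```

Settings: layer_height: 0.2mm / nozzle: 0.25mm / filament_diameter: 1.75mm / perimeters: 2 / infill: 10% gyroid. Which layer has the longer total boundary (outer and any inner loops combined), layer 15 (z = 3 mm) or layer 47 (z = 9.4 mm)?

layer 15 (z = 3 mm)

Layer 15 (z = 3): the cube (footprint 14×21.5) is included at this height (perimeter 71.00 mm); the cube at (6, -2.5) is present — its section is the full 4.5×17 rectangle (perimeter 43.00 mm); Taking the first minus the rest: starting from the 14×21.5 cube, the 4.5×17 cube at (6, -2.5) partially overlaps it — only the 65.25 mm² overlap (of its 76.50 mm²) is removed, clipping the outline — boundary = 100.00 mm; the cube at (-1.5, 11.5) does not reach this height (z outside [7.5, 19.5]); Taking the first minus the rest: none of the subtracted shapes is present at this height, so the result so far is unchanged — boundary = 100.00 mm; (whole slice rotated 55° about Z — lengths, areas and connectivity unchanged). So its perimeter = 100.00 mm. Layer 47 (z = 9.4): the cube is present — its section is the full 14×21.5 rectangle (perimeter 71.00 mm); the cube at (6, -2.5) is absent (z outside [-1.5, 3.5]); After the difference (first − rest): none of the subtracted shapes is present at this height, so the 14×21.5 cube is unchanged — boundary = 71.00 mm; the 18.5×25.5 cube at (-1.5, 11.5) contributes its full rectangle (perimeter 88.00 mm); Subtracting the remaining from the first: starting from the result so far, the 18.5×25.5 cube at (-1.5, 11.5) partially overlaps it — only the 140.00 mm² overlap (of its 471.75 mm²) is removed, clipping the outline — boundary = 51.00 mm; (whole slice rotated 55° about Z — lengths, areas and connectivity unchanged). So its perimeter = 51.00 mm. Layer 15 is larger (100.00 vs 51.00 mm).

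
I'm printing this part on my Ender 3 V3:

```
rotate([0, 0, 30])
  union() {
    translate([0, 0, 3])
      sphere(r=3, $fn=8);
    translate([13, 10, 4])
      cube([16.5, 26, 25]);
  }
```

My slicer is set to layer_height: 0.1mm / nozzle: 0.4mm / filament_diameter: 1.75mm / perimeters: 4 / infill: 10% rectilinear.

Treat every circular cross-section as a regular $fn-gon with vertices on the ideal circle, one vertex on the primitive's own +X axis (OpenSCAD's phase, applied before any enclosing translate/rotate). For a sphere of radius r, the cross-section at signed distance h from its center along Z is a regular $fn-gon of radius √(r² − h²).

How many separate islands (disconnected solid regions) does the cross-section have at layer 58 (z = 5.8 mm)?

2

At z = 5.8 mm: the sphere: section is a regular 8-gon, circumradius = √(r²−h²) = √(3²−2.8²) = 1.077; the 16.5×26 cube at (13, 10) contributes its full rectangle; Combining (union): the 2 present regions are separate (no shared area or edge), so areas and boundary lengths simply add and each stays a separate island — 2 connected regions; (rotated 30° about Z; rotation is an isometry so areas/perimeters/island counts are preserved). Overall, the cross-section has 2 separate islands. Island count = 2.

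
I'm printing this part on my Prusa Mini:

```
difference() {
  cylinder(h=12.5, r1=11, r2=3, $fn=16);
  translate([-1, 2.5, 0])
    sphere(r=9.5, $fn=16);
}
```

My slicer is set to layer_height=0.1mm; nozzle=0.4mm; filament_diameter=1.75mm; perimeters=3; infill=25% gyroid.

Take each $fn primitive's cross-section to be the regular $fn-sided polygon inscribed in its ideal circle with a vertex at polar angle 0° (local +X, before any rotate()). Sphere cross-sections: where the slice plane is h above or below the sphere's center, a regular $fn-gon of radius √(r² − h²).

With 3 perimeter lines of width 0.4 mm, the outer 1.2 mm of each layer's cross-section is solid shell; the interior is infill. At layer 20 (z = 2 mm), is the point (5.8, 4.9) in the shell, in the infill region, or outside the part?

At z = 2 mm: the cone (r1=11→r2=3) has section circumradius 9.720 here — a regular 16-gon; the r=9.5 sphere at (-1, 2.5) slices to a regular 16-gon of circumradius 9.287 (√(r²−h²) with h=2 from center); Taking the first minus the rest: starting from the cone, the r=9.5 sphere at (-1, 2.5) partially overlaps it — only the 225.72 mm² overlap (of its 264.05 mm²) is removed, clipping the outline — 1 connected region. Overall, the cross-section is a single solid region. The nearest boundary edge runs (8.29, 2.50)→(7.65, 5.71); distance from the point to it = 1.97 mm. The point is not inside any of the regions above, so it lies outside the cross-section (1.97 mm from the nearest boundary).

outside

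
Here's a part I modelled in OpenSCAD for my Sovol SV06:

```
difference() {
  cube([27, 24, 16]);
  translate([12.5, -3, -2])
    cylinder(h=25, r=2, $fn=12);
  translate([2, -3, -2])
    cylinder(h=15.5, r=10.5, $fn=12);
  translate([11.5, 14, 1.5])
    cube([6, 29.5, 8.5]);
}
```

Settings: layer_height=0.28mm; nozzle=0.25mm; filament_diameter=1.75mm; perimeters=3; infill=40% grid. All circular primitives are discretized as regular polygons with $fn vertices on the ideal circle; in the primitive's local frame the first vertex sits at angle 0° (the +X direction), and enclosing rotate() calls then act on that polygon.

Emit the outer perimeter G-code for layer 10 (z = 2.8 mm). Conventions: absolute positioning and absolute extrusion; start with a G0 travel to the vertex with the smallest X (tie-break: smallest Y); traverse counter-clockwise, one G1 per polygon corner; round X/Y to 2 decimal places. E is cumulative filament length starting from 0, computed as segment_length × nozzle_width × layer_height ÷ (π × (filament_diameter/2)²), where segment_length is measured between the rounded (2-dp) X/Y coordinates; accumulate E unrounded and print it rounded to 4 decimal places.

At z = 2.8 mm: the 27×24 cube contributes its full rectangle; the r=2 cylinder at (12.5, -3) contributes a regular 12-gon of circumradius 2; the r=10.5 cylinder at (2, -3) gives a regular 12-gon of circumradius 10.5 (constant along its height); the 6×29.5 cube at (11.5, 14) contributes its full rectangle; After the difference (first − rest): starting from the 27×24 cube, the r=2 cylinder at (12.5, -3) misses the remaining region (no effect); the r=10.5 cylinder at (2, -3) partially overlaps it — only the 66.86 mm² overlap (of its 330.75 mm²) is removed, clipping the outline; the 6×29.5 cube at (11.5, 14) partially overlaps it — only the 60.00 mm² overlap (of its 177.00 mm²) is removed, clipping the outline — 1 connected region. The outline is a single polygon with 12 vertices. Extrusion per mm of travel: 0.25 × 0.28 / (π × 0.875²) = 0.029103. Accumulating E over each segment gives final E = 3.4518.

G0 X0.00 Y6.96 Z2.80
G1 X2.00 Y7.50 E0.0603
G1 X7.25 Y6.09 E0.2185
G1 X11.09 Y2.25 E0.3765
G1 X11.70 Y0.00 E0.4444
G1 X27.00 Y0.00 E0.8897
G1 X27.00 Y24.00 E1.5881
G1 X17.50 Y24.00 E1.8646
G1 X17.50 Y14.00 E2.1556
G1 X11.50 Y14.00 E2.3302
G1 X11.50 Y24.00 E2.6213
G1 X0.00 Y24.00 E2.9559
G1 X0.00 Y6.96 E3.4518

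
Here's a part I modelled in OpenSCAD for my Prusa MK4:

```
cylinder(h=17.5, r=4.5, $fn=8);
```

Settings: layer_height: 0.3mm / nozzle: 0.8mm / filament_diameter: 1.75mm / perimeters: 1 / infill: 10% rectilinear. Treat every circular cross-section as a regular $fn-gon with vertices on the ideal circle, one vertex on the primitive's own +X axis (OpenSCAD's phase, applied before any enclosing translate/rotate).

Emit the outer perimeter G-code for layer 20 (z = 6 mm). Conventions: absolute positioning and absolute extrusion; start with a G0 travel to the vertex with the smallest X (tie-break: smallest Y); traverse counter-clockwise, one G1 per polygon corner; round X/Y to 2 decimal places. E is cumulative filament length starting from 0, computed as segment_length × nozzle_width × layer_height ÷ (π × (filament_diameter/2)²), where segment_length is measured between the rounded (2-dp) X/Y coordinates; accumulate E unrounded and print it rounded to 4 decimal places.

At z = 6 mm: the r=4.5 cylinder contributes a regular 8-gon of circumradius 4.5. The outline is a single polygon with 8 vertices. Extrusion per mm of travel: 0.8 × 0.3 / (π × 0.875²) = 0.099780. Accumulating E over each segment gives final E = 2.7484.

G0 X-4.50 Y0.00 Z6.00
G1 X-3.18 Y-3.18 E0.3436
G1 X0.00 Y-4.50 E0.6871
G1 X3.18 Y-3.18 E1.0307
G1 X4.50 Y0.00 E1.3742
G1 X3.18 Y3.18 E1.7178
G1 X0.00 Y4.50 E2.0613
G1 X-3.18 Y3.18 E2.4049
G1 X-4.50 Y0.00 E2.7484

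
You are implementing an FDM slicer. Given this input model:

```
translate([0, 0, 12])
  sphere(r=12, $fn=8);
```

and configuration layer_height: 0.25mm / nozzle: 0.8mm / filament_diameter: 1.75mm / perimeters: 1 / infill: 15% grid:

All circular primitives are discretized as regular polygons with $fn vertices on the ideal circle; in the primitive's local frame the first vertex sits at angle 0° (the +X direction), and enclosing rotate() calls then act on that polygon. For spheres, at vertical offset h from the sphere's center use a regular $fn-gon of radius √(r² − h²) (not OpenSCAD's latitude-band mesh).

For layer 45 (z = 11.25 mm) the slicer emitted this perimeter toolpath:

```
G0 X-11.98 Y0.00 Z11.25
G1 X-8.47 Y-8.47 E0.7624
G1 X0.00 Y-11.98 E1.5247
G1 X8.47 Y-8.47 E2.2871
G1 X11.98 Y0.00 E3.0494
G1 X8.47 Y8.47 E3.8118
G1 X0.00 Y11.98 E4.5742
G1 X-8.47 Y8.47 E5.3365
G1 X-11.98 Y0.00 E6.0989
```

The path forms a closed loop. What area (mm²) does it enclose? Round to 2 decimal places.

405.88 mm²

Apply the shoelace formula to the sequence of (X, Y) vertices; enclosed area = 405.88 mm².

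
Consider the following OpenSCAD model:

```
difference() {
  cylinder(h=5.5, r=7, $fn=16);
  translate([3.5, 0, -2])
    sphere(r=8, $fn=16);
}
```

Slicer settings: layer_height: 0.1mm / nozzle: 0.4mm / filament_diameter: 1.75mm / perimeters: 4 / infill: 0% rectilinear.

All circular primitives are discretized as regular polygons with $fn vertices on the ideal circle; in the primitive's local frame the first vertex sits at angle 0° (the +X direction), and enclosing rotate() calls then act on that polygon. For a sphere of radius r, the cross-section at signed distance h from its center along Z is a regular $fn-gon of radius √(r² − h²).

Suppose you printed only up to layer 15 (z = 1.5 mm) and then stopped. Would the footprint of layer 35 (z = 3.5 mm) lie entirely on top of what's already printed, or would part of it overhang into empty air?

Compare the two slices. At z = 1.5: the r=7 cylinder contributes a regular 16-gon of circumradius 7 (area = (16/2)·7.000²·sin(360°/16) = 150.01 mm²); the r=8 sphere at (3.5, 0) contributes a regular 16-gon of circumradius √(8²−3.5²) = 7.194 (area = (16/2)·7.194²·sin(360°/16) = 158.43 mm²); Subtracting the remaining from the first: starting from the r=7 cylinder (150.01 mm²), the r=8 sphere at (3.5, 0) partially overlaps it — only the 105.67 mm² overlap (of its 158.43 mm²) is removed, clipping the outline — area = 44.34 mm². At z = 3.5: the r=7 cylinder gives a regular 16-gon of circumradius 7 (constant along its height) (area = (16/2)·7.000²·sin(360°/16) = 150.01 mm²); the r=8 sphere at (3.5, 0) slices to a regular 16-gon of circumradius 5.809 (√(r²−h²) with h=5.5 from center) (area = (16/2)·5.809²·sin(360°/16) = 103.32 mm²); Subtracting the remaining from the first: starting from the r=7 cylinder (150.01 mm²), the r=8 sphere at (3.5, 0) partially overlaps it — only the 80.40 mm² overlap (of its 103.32 mm²) is removed, clipping the outline — area = 69.62 mm². Checking containment: at z = 3.5 the cross-section extends beyond the z = 1.5 cross-section by about 25.27 mm².

part overhangs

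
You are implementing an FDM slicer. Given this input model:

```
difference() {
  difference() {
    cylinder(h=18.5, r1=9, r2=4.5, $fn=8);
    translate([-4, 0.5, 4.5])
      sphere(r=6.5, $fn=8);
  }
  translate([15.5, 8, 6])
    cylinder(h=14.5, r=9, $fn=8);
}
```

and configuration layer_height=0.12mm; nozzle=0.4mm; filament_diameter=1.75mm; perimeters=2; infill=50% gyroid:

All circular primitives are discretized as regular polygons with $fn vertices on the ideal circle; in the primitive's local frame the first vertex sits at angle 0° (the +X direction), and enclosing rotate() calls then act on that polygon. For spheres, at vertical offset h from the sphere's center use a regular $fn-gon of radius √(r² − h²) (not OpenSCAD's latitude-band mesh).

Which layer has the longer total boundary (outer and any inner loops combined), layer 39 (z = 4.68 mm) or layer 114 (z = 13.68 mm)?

Layer 39 (z = 4.68): the cone: at t=0.253 of its height the radius interpolates to r₁+(r₂−r₁)t = 7.862, giving a regular 8-gon of that circumradius (perimeter = 2·8·7.862·sin(180°/8) = 48.14 mm); the r=6.5 sphere at (-4, 0.5) slices to a regular 8-gon of circumradius 6.498 (√(r²−h²) with h=0.18 from center) (perimeter = 2·8·6.498·sin(180°/8) = 39.78 mm); After the difference (first − rest): starting from the cone, the r=6.5 sphere at (-4, 0.5) partially overlaps it — only the 90.13 mm² overlap (of its 119.41 mm²) is removed, clipping the outline — boundary = 54.31 mm; the cylinder at (15.5, 8) is not intersected at this z (z outside [6, 20.5]); Taking the first minus the rest: none of the subtracted shapes is present at this height, so that combined region is unchanged — boundary = 54.31 mm. So its perimeter = 54.31 mm. Layer 114 (z = 13.68): the cone (r1=9→r2=4.5) has section circumradius 5.672 here — a regular 8-gon (perimeter = 2·8·5.672·sin(180°/8) = 34.73 mm); the sphere at (-4, 0.5) is not intersected at this z (|z−center|=9.180 > r=6.5); After the difference (first − rest): none of the subtracted shapes is present at this height, so the cone is unchanged — boundary = 34.73 mm; the cylinder at (15.5, 8): section is a regular 8-gon, circumradius r=9 (perimeter = 2·8·9.000·sin(180°/8) = 55.11 mm); After the difference (first − rest): starting from the result so far, the r=9 cylinder at (15.5, 8) misses the remaining region (no effect) — boundary = 34.73 mm. So its perimeter = 34.73 mm. Layer 39 is larger (54.31 vs 34.73 mm).

layer 39 (z = 4.68 mm)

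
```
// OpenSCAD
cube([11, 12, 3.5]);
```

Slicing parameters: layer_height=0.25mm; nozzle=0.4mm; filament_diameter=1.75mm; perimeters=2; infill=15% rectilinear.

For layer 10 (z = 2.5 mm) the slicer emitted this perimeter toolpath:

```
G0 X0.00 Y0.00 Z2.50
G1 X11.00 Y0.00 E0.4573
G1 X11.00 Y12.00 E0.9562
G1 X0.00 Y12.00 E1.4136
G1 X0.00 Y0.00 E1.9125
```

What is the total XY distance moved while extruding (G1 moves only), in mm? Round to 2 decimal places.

Sum the Euclidean lengths of each G1 segment: total = 46.00 mm.

46.00 mm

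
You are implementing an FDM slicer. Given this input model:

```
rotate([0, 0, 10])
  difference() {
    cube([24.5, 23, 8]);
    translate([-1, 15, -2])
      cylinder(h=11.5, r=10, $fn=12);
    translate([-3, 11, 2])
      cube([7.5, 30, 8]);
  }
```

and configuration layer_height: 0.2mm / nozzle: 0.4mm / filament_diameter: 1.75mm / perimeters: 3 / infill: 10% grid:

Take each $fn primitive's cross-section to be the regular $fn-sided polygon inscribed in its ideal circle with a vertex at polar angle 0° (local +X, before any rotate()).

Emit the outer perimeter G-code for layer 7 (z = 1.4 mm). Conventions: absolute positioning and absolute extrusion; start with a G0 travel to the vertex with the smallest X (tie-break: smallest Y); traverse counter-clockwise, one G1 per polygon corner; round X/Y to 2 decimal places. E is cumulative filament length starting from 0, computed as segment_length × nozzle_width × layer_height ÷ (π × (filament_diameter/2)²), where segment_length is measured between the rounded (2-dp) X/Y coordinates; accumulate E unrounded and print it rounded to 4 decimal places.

At z = 1.4 mm: the 24.5×23 cube contributes its full rectangle; the r=10 cylinder at (-1, 15) gives a regular 12-gon of circumradius 10 (constant along its height); the cube at (-3, 11) is not intersected at this z (z outside [2, 10]); After the difference (first − rest): starting from the 24.5×23 cube, the r=10 cylinder at (-1, 15) partially overlaps it — only the 125.27 mm² overlap (of its 300.00 mm²) is removed, clipping the outline — 1 connected region; (whole slice rotated 10° about Z — lengths, areas and connectivity unchanged). The outline is a single polygon with 9 vertices. Extrusion per mm of travel: 0.4 × 0.2 / (π × 0.875²) = 0.033260. Accumulating E over each segment gives final E = 3.2099.

G0 X-0.91 Y5.19 Z1.40
G1 X0.00 Y0.00 E0.1753
G1 X24.13 Y4.25 E0.9902
G1 X20.13 Y26.90 E1.7552
G1 X0.60 Y23.46 E2.4147
G1 X4.07 Y21.03 E2.5556
G1 X6.26 Y16.33 E2.7281
G1 X5.81 Y11.18 E2.9000
G1 X2.84 Y6.94 E3.0722
G1 X-0.91 Y5.19 E3.2099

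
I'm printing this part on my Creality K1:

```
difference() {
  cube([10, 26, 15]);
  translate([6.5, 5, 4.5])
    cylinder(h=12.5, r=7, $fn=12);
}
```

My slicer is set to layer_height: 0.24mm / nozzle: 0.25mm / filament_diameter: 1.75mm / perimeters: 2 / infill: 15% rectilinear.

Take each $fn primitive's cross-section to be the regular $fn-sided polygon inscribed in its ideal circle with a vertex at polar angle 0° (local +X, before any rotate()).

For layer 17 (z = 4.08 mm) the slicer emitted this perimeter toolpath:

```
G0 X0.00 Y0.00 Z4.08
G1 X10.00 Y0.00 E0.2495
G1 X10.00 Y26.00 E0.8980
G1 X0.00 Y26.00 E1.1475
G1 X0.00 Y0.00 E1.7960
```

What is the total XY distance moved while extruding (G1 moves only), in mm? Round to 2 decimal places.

72.00 mm

Sum the Euclidean lengths of each G1 segment: total = 72.00 mm.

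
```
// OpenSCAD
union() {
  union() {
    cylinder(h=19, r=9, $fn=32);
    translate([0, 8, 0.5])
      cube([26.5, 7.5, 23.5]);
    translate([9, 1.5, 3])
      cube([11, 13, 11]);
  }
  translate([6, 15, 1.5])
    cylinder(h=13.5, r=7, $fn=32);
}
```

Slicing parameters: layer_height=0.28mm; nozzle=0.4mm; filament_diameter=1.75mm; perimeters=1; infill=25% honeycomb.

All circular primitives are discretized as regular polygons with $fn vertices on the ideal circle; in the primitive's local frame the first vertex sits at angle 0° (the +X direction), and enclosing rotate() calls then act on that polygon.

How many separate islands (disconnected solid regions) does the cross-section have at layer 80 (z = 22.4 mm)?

1

At z = 22.4 mm: the cylinder is not intersected at this z (z outside [0, 19]); the 26.5×7.5 cube at (0, 8) contributes its full rectangle; the cube at (9, 1.5) does not reach this height (z outside [3, 14]); Combining (union): only the 26.5×7.5 cube at (0, 8) is present, so the union is just that shape — 1 connected region; the cylinder at (6, 15) is absent (z outside [1.5, 15]); Taking the union: only that combined region is present, so the union is just that shape — 1 connected region. Overall, the cross-section is a single solid region. Island count = 1.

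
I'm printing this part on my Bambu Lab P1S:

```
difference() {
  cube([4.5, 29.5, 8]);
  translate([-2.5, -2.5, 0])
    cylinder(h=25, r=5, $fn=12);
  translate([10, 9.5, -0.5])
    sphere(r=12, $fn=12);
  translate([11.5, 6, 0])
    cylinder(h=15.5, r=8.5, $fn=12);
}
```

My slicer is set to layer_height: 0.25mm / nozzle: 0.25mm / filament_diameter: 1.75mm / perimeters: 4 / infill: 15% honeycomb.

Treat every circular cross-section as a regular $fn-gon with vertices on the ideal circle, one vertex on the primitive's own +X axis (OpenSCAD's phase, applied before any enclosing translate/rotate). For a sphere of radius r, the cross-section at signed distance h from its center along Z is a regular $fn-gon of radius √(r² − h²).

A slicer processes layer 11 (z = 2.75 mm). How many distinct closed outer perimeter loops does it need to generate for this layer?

At z = 2.75 mm: the cube (footprint 4.5×29.5) is included at this height; the cylinder at (-2.5, -2.5): section is a regular 12-gon, circumradius r=5; the r=12 sphere at (10, 9.5) slices to a regular 12-gon of circumradius 11.552 (√(r²−h²) with h=3.25 from center); the cylinder at (11.5, 6): section is a regular 12-gon, circumradius r=8.5; Taking the first minus the rest: starting from the 4.5×29.5 cube, the r=5 cylinder at (-2.5, -2.5) partially overlaps it — only the 1.67 mm² overlap (of its 75.00 mm²) is removed, clipping the outline; the r=12 sphere at (10, 9.5) partially overlaps it — only the 71.94 mm² overlap (of its 400.31 mm²) is removed, clipping the outline; the r=8.5 cylinder at (11.5, 6) misses the remaining region (no effect) — 2 connected regions. The result has 2 disconnected regions.

2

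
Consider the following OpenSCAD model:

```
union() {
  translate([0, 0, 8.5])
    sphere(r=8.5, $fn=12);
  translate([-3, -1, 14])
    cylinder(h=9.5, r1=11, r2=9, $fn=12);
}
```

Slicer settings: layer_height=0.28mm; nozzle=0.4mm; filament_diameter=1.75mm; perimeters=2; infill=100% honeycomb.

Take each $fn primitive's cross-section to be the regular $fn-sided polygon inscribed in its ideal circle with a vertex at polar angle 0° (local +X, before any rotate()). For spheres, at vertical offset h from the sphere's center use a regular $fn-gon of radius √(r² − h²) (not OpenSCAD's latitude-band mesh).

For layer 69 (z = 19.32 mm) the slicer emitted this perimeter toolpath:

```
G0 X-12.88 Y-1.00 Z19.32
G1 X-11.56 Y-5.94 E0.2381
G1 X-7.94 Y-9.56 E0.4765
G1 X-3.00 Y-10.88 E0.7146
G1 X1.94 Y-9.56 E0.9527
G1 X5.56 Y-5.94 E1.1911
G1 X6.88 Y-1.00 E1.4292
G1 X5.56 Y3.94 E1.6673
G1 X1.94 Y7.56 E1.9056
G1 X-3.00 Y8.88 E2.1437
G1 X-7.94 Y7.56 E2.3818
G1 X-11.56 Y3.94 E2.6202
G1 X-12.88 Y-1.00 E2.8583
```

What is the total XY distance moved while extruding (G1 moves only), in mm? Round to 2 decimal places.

Sum the Euclidean lengths of each G1 segment: total = 61.38 mm.

61.38 mm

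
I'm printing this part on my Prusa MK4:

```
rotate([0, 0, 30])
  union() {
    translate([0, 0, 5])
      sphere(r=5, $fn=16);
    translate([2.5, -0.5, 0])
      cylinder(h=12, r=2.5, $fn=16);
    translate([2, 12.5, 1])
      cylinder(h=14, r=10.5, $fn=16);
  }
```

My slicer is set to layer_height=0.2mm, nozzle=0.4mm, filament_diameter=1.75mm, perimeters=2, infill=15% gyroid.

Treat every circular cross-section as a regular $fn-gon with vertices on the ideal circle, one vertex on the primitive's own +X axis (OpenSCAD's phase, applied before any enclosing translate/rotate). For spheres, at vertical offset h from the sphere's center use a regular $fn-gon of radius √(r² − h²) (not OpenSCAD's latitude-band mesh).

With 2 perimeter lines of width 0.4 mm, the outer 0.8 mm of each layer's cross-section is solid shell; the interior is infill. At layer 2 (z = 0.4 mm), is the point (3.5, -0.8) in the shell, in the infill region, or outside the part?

shell

At z = 0.4 mm: the sphere: section is a regular 16-gon, circumradius = √(r²−h²) = √(5²−4.6²) = 1.960; the r=2.5 cylinder at (2.5, -0.5) gives a regular 16-gon of circumradius 2.5 (constant along its height); the cylinder at (2, 12.5) is absent (z outside [1, 15]); Combining (union): the regions partially overlap (shared area 4.60 mm²), so overlapping operands fuse into one piece — 1 connected region; (whole slice rotated 30° about Z — lengths, areas and connectivity unchanged). Overall, the cross-section is a single solid region. Undo the 30° rotation: the query point maps to (2.631, -2.443) in the un-rotated model frame. The nearest boundary edge runs (3.46, -2.81)→(2.50, -3.00); distance from the point to it = 0.52 mm. The point is inside the cross-section, 0.52 mm from the nearest boundary — within the 0.8 mm shell band (2 × 0.4).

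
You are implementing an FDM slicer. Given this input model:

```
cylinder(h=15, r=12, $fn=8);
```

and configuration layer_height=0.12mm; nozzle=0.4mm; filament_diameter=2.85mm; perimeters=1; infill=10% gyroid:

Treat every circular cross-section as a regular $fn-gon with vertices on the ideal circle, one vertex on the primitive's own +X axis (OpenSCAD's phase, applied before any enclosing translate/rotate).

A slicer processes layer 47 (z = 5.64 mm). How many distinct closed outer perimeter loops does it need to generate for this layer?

At z = 5.64 mm: the cylinder: section is a regular 8-gon, circumradius r=12. The result has 1 disconnected region.

1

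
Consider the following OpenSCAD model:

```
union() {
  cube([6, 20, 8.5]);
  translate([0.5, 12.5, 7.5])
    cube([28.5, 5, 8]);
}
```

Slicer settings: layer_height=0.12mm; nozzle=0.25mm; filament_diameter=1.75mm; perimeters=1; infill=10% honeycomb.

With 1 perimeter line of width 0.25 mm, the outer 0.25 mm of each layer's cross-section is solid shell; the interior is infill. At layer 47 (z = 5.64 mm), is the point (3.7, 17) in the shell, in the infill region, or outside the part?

At z = 5.64 mm: the cube (footprint 6×20) is included at this height; the cube at (0.5, 12.5) is not intersected at this z (z outside [7.5, 15.5]); Taking the union: only the 6×20 cube is present, so the union is just that shape — 1 connected region. Overall, the cross-section is a single solid region. The nearest boundary edge runs (6.00, 0.00)→(6.00, 20.00); distance from the point to it = 2.30 mm. The point is inside the cross-section and 2.30 mm from the nearest boundary — more than the 0.25 mm shell width (1 × 0.25), so it's in the infill interior.

infill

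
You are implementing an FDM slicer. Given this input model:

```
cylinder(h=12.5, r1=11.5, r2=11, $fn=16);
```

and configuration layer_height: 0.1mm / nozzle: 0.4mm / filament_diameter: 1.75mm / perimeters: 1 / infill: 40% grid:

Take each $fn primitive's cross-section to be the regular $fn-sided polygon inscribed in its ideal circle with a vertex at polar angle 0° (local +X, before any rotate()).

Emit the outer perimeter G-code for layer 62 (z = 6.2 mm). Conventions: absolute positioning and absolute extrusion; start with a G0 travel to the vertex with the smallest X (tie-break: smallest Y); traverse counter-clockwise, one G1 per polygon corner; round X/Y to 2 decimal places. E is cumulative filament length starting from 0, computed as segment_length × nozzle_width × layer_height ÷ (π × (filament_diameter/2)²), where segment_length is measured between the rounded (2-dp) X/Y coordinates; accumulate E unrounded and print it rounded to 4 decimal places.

At z = 6.2 mm: the cone (r1=11.5→r2=11) has section circumradius 11.252 here — a regular 16-gon. The outline is a single polygon with 16 vertices. Extrusion per mm of travel: 0.4 × 0.1 / (π × 0.875²) = 0.016630. Accumulating E over each segment gives final E = 1.1686.

G0 X-11.25 Y0.00 Z6.20
G1 X-10.40 Y-4.31 E0.0731
G1 X-7.96 Y-7.96 E0.1461
G1 X-4.31 Y-10.40 E0.2191
G1 X0.00 Y-11.25 E0.2921
G1 X4.31 Y-10.40 E0.3652
G1 X7.96 Y-7.96 E0.4382
G1 X10.40 Y-4.31 E0.5112
G1 X11.25 Y0.00 E0.5843
G1 X10.40 Y4.31 E0.6573
G1 X7.96 Y7.96 E0.7303
G1 X4.31 Y10.40 E0.8034
G1 X0.00 Y11.25 E0.8764
G1 X-4.31 Y10.40 E0.9495
G1 X-7.96 Y7.96 E1.0225
G1 X-10.40 Y4.31 E1.0955
G1 X-11.25 Y0.00 E1.1686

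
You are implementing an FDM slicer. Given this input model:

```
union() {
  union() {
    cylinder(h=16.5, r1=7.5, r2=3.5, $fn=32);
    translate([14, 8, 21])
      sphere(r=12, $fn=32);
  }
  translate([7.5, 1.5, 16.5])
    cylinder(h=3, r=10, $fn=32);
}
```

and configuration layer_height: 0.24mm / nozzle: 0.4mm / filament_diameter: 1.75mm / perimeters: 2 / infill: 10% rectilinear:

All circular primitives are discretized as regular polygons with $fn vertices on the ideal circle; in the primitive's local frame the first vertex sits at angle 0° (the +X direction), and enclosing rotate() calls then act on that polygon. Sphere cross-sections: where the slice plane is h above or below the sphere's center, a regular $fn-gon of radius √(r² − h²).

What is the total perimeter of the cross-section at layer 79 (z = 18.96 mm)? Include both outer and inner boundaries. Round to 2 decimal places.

At z = 18.96 mm: the cone is not intersected at this z (z outside [0, 16.5]); the r=12 sphere at (14, 8) slices to a regular 32-gon of circumradius 11.825 (√(r²−h²) with h=2.04 from center) (perimeter = 2·32·11.825·sin(180°/32) = 74.18 mm); Merging all regions: only the r=12 sphere at (14, 8) is present, so the union is just that shape — boundary = 74.18 mm; the r=10 cylinder at (7.5, 1.5) gives a regular 32-gon of circumradius 10 (constant along its height) (perimeter = 2·32·10.000·sin(180°/32) = 62.73 mm); Taking the union: the regions partially overlap (shared area 176.15 mm²), so the edge portions inside another operand are dropped and the merged outline is re-measured after clipping — boundary = 87.79 mm. Overall, the cross-section is a single solid region. Total boundary length (outer) = 87.79 mm.

87.79 mm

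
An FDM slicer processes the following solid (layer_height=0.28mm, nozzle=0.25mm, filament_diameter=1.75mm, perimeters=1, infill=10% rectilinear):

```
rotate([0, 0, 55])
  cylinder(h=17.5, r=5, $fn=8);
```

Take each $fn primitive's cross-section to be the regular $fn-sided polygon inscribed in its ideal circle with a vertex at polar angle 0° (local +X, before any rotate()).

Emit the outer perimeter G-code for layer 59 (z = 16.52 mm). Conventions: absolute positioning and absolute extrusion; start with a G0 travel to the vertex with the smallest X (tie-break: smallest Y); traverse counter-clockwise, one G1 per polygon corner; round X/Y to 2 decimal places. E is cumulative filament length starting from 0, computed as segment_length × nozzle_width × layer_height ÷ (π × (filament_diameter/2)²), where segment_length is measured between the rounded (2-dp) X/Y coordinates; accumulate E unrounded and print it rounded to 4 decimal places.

G0 X-4.92 Y-0.87 Z16.52
G1 X-2.87 Y-4.10 E0.1113
G1 X0.87 Y-4.92 E0.2228
G1 X4.10 Y-2.87 E0.3341
G1 X4.92 Y0.87 E0.4455
G1 X2.87 Y4.10 E0.5569
G1 X-0.87 Y4.92 E0.6683
G1 X-4.10 Y2.87 E0.7796
G1 X-4.92 Y-0.87 E0.8911

At z = 16.52 mm: the r=5 cylinder contributes a regular 8-gon of circumradius 5; (rotated 55° about Z; rotation is an isometry so areas/perimeters/island counts are preserved). The outline is a single polygon with 8 vertices. Extrusion per mm of travel: 0.25 × 0.28 / (π × 0.875²) = 0.029103. Accumulating E over each segment gives final E = 0.8911.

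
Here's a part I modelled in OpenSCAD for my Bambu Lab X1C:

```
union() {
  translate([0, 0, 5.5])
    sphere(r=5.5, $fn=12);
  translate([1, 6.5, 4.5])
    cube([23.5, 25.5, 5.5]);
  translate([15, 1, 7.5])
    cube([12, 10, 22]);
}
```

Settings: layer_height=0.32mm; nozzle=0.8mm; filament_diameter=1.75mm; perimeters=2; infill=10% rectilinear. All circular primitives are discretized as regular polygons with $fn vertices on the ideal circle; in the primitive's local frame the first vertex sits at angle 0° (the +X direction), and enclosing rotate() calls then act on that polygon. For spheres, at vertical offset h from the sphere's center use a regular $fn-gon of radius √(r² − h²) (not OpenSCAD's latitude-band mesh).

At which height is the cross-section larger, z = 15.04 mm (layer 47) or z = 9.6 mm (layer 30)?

layer 30 (z = 9.6 mm)

Layer 47 (z = 15.04): the sphere is absent (|z−center|=9.540 > r=5.5); the cube at (1, 6.5) is not intersected at this z (z outside [4.5, 10]); the cube at (15, 1) (footprint 12×10) is included at this height (area 120.00 mm²); Merging all regions: only the 12×10 cube at (15, 1) is present, so the union is just that shape — area = 120.00 mm². So its area = 120.00 mm². Layer 30 (z = 9.6): the r=5.5 sphere contributes a regular 12-gon of circumradius √(5.5²−4.1²) = 3.666 (area = (12/2)·3.666²·sin(360°/12) = 40.32 mm²); the 23.5×25.5 cube at (1, 6.5) contributes its full rectangle (area 599.25 mm²); the 12×10 cube at (15, 1) contributes its full rectangle (area 120.00 mm²); Merging all regions: the regions partially overlap — summed areas 759.57 mm² minus the doubly-counted overlap 42.75 mm² gives 716.82 mm² — area = 716.82 mm². So its area = 716.82 mm². Layer 30 is larger (716.82 vs 120.00 mm²).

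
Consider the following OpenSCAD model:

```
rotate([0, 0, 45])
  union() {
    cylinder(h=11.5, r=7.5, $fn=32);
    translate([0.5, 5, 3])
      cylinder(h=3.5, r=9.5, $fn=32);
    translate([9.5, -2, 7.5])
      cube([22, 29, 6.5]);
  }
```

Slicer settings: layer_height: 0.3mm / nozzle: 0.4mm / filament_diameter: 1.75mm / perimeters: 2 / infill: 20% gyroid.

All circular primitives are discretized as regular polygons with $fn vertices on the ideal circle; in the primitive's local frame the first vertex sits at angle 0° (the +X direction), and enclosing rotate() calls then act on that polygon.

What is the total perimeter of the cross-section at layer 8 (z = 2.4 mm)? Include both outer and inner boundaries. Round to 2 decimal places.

At z = 2.4 mm: the r=7.5 cylinder contributes a regular 32-gon of circumradius 7.5 (perimeter = 2·32·7.500·sin(180°/32) = 47.05 mm); the cylinder at (0.5, 5) does not reach this height (z outside [3, 6.5]); the cube at (9.5, -2) is not intersected at this z (z outside [7.5, 14]); Combining (union): only the r=7.5 cylinder is present, so the union is just that shape — boundary = 47.05 mm; (whole slice rotated 45° about Z — lengths, areas and connectivity unchanged). Overall, the cross-section is a single solid region. Total boundary length (outer) = 47.05 mm.

47.05 mm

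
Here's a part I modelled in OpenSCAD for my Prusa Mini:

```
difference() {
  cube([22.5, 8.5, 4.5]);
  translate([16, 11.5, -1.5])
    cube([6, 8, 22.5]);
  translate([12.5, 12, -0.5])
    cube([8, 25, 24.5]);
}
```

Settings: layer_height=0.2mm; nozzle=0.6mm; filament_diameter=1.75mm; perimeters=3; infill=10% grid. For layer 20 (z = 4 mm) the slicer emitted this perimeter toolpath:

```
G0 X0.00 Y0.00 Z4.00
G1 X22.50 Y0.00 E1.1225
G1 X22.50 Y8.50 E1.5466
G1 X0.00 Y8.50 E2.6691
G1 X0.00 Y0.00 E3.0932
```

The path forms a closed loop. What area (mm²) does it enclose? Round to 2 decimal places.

Apply the shoelace formula to the sequence of (X, Y) vertices; enclosed area = 191.25 mm².

191.25 mm²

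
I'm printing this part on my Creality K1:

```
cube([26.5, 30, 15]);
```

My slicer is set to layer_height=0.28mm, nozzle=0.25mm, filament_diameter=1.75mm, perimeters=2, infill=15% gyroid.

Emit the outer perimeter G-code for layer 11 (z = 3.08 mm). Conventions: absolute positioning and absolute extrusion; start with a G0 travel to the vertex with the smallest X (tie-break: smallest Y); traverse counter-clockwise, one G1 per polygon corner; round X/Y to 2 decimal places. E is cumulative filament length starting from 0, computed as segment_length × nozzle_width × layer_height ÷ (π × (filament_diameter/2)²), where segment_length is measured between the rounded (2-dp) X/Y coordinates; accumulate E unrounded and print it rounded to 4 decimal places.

G0 X0.00 Y0.00 Z3.08
G1 X26.50 Y0.00 E0.7712
G1 X26.50 Y30.00 E1.6443
G1 X0.00 Y30.00 E2.4155
G1 X0.00 Y0.00 E3.2886

At z = 3.08 mm: the cube (footprint 26.5×30) is included at this height. The outline is a single polygon with 4 vertices. Extrusion per mm of travel: 0.25 × 0.28 / (π × 0.875²) = 0.029103. Accumulating E over each segment gives final E = 3.2886.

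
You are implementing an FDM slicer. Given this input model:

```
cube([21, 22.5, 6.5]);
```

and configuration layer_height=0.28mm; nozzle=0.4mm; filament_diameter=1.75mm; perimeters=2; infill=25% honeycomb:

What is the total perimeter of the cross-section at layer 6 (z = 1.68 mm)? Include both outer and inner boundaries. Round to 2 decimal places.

87.00 mm

At z = 1.68 mm: the cube is present — its section is the full 21×22.5 rectangle (perimeter 87.00 mm). Overall, the cross-section is a single solid region. Total boundary length (outer) = 87.00 mm.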